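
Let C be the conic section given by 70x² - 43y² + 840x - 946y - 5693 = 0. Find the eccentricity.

e = √4859/43

Group: 70(x² + 12x) -43(y² + 22y) = 5693
Complete the square: 70(x + 6)² -43(y + 11)² = 5693 + 2520 - 5203 = 3010
Divide through by 3010 to get (x + 6)²/43 - (y + 11)²/70 = 1.
Hyperbola, center (-6, -11), transverse axis horizontal; a² = 43, b² = 70.
c² = a² + b² = 113, so c = √113.
e = c/a = √113/√43 = √4859/43.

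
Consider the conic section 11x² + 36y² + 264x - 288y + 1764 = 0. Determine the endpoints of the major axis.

(-18, 4) and (-6, 4)

11(x² + 24x) + 36(y² - 8y) = -1764
Completing the square gives 11(x + 12)² + 36(y - 4)² = -1764 + 1584 + 576 = 396.
Dividing both sides by 396: (x + 12)²/36 + (y - 4)²/11 = 1
Ellipse, center (-12, 4), major axis horizontal; a² = 36, b² = 11.
a = 6. Vertices at (h ± a, k).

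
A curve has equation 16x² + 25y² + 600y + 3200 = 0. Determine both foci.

(-3, -12) and (3, -12)

Collect terms: 16x² + 25(y² + 24y) = -3200
Complete the square in x and y: 16x² + 25(y + 12)² = -3200 + 0 + 3600 = 400
Dividing both sides by 400: x²/25 + (y + 12)²/16 = 1
Ellipse, center (0, -12), major axis horizontal; a² = 25, b² = 16.
c² = a² - b² = 25 - 16 = 9, so c = 3.
Foci lie on the horizontal axis through the center: (h ± c, k).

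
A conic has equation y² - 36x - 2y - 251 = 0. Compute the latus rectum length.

Only y is squared. Complete the square in y: (y - 1)² = 36(x + 7).
Vertex (-7, 1); 4p = 36 so p = 9. Opens right.
Latus rectum length = |4p| = 36.

36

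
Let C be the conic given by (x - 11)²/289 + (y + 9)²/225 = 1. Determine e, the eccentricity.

Center (11, -9). The larger denominator 289 sits under the x-term, so the major axis is horizontal; a² = 289, b² = 225.
c² = a² - b² = 64, so c = 8.
e = c/a = 8/17.

e = 8/17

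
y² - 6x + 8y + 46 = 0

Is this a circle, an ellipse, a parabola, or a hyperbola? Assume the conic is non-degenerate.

No xy term. Coefficients of x² and y² are A = 0, C = 1.
Exactly one squared variable ⇒ parabola.

parabola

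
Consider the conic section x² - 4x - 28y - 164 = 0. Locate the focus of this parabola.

(2, 1)

Only x is squared. Complete the square in x: (x - 2)² = 28(y + 6).
Vertex (2, -6); 4p = 28 so p = 7. Opens up.
Focus is p units from the vertex along the axis: (h, k + p).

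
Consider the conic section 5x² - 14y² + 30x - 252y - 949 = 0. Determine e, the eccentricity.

e = √95/5

Group: 5(x² + 6x) -14(y² + 18y) = 949
Completing the square gives 5(x + 3)² -14(y + 9)² = 949 + 45 - 1134 = -140.
Divide by -140: (y + 9)²/10 - (x + 3)²/28 = 1
Hyperbola, center (-3, -9), transverse axis vertical; a² = 10, b² = 28.
c² = a² + b² = 38, so c = √38.
e = c/a = √38/√10 = √95/5.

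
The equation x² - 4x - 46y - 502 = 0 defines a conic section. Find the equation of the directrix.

Only x is squared. Complete the square in x: (x - 2)² = 46(y + 11).
Vertex (2, -11); 4p = 46 so p = 23/2. Opens up.
Directrix is the horizontal line y = k − p = -11 − (23/2) = -45/2.

y = -45/2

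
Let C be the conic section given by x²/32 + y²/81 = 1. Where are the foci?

Center (0, 0). The larger denominator 81 sits under the y-term, so the major axis is vertical; a² = 81, b² = 32.
c² = a² - b² = 81 - 32 = 49, so c = 7.
Foci lie on the vertical axis through the center: (h, k ± c).

(0, -7) and (0, 7)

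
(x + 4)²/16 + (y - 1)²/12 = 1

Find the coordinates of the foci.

(-6, 1) and (-2, 1)

Center (-4, 1). The larger denominator 16 sits under the x-term, so the major axis is horizontal; a² = 16, b² = 12.
c² = a² - b² = 16 - 12 = 4, so c = 2.
Foci lie on the horizontal axis through the center: (h ± c, k).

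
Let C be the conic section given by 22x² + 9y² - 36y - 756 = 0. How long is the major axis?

4√22

Group the x- and y-terms: 22x² + 9(y² - 4y) = 756
Completing the square gives 22x² + 9(y - 2)² = 756 + 0 + 36 = 792.
Divide through by 792 to get x²/36 + (y - 2)²/88 = 1.
Ellipse, center (0, 2), major axis vertical; a² = 88, b² = 36.
a² = 88 so a = 2√22; the major axis has length 2a = 4√22.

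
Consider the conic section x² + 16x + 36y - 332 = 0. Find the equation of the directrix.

Only x is squared. Complete the square in x: (x + 8)² = -36(y - 11).
Vertex (-8, 11); 4p = -36 so p = -9. Opens down.
Directrix is the horizontal line y = k − p = 11 − (-9) = 20.

y = 20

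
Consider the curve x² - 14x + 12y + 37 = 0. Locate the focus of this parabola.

Only x is squared. Complete the square in x: (x - 7)² = -12(y - 1).
Vertex (7, 1); 4p = -12 so p = -3. Opens down.
Focus is p units from the vertex along the axis: (h, k + p).

(7, -2)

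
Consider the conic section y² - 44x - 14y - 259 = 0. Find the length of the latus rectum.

44

Only y is squared. Complete the square in y: (y - 7)² = 44(x + 7).
Vertex (-7, 7); 4p = 44 so p = 11. Opens right.
Latus rectum length = |4p| = 44.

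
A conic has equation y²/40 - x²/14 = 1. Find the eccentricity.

e = 3√15/10

Center (0, 0). The positive term is the y-term, so the transverse axis is vertical; a² = 40, b² = 14.
c² = a² + b² = 54, so c = 3√6.
e = c/a = 3√6/2√10 = 3√15/10.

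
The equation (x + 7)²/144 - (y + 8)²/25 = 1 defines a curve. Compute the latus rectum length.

25/6

Center (-7, -8). The positive term is the x-term, so the transverse axis is horizontal; a² = 144, b² = 25.
Latus rectum length = 2b²/a = 2·25/12 = 25/6.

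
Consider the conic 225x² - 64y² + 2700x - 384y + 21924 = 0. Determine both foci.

(-6, -20) and (-6, 14)

Group: 225(x² + 12x) -64(y² + 6y) = -21924
Complete the square in x and y: 225(x + 6)² -64(y + 3)² = -21924 + 8100 - 576 = -14400
Dividing both sides by -14400: (y + 3)²/225 - (x + 6)²/64 = 1
Hyperbola, center (-6, -3), transverse axis vertical; a² = 225, b² = 64.
c² = a² + b² = 225 + 64 = 289, so c = 17.
Foci lie on the vertical axis through the center: (h, k ± c).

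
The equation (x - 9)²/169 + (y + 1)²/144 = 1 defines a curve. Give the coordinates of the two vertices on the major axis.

Center (9, -1). The larger denominator 169 sits under the x-term, so the major axis is horizontal; a² = 169, b² = 144.
a = 13. Vertices at (h ± a, k).

(-4, -1) and (22, -1)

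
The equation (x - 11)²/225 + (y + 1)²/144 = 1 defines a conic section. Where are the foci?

Center (11, -1). The larger denominator 225 sits under the x-term, so the major axis is horizontal; a² = 225, b² = 144.
c² = a² - b² = 225 - 144 = 81, so c = 9.
Foci lie on the horizontal axis through the center: (h ± c, k).

(2, -1) and (20, -1)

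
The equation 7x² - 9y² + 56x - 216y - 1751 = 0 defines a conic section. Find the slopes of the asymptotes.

Collect terms: 7(x² + 8x) -9(y² + 24y) = 1751
Completing the square gives 7(x + 4)² -9(y + 12)² = 1751 + 112 - 1296 = 567.
Dividing both sides by 567: (x + 4)²/81 - (y + 12)²/63 = 1
Hyperbola, center (-4, -12), transverse axis horizontal; a² = 81, b² = 63.
For a horizontal hyperbola the asymptotes have slope ±b/a.
Here that is ±3√7/9 = ±√7/3.

√7/3 and -√7/3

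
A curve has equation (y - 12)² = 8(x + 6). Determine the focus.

Vertex (-6, 12); 4p = 8 so p = 2. Opens right.
Focus is p units from the vertex along the axis: (h + p, k).

(-4, 12)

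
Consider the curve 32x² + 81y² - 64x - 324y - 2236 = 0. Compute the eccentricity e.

e = 7/9

Group the x- and y-terms: 32(x² - 2x) + 81(y² - 4y) = 2236
Completing the square gives 32(x - 1)² + 81(y - 2)² = 2236 + 32 + 324 = 2592.
Dividing both sides by 2592: (x - 1)²/81 + (y - 2)²/32 = 1
Ellipse, center (1, 2), major axis horizontal; a² = 81, b² = 32.
c² = a² - b² = 49, so c = 7.
e = c/a = 7/9.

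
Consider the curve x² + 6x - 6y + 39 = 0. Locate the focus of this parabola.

(-3, 13/2)

Only x is squared. Complete the square in x: (x + 3)² = 6(y - 5).
Vertex (-3, 5); 4p = 6 so p = 3/2. Opens up.
Focus is p units from the vertex along the axis: (h, k + p).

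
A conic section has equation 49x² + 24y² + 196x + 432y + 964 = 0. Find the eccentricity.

e = 5/7

49(x² + 4x) + 24(y² + 18y) = -964
Complete the square: 49(x + 2)² + 24(y + 9)² = -964 + 196 + 1944 = 1176
Divide by 1176: (x + 2)²/24 + (y + 9)²/49 = 1
Ellipse, center (-2, -9), major axis vertical; a² = 49, b² = 24.
c² = a² - b² = 25, so c = 5.
e = c/a = 5/7.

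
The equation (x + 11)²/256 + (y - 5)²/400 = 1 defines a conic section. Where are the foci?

Center (-11, 5). The larger denominator 400 sits under the y-term, so the major axis is vertical; a² = 400, b² = 256.
c² = a² - b² = 400 - 256 = 144, so c = 12.
Foci lie on the vertical axis through the center: (h, k ± c).

(-11, -7) and (-11, 17)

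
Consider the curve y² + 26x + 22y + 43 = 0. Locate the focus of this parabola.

Only y is squared. Complete the square in y: (y + 11)² = -26(x - 3).
Vertex (3, -11); 4p = -26 so p = -13/2. Opens left.
Focus is p units from the vertex along the axis: (h + p, k).

(-7/2, -11)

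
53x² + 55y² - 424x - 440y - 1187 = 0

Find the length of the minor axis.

2√53

Group: 53(x² - 8x) + 55(y² - 8y) = 1187
53(x - 4)² + 55(y - 4)² = 1187 + 848 + 880 = 2915
Dividing both sides by 2915: (x - 4)²/55 + (y - 4)²/53 = 1
Ellipse, center (4, 4), major axis horizontal; a² = 55, b² = 53.
b² = 53 so b = √53; the minor axis has length 2b = 2√53.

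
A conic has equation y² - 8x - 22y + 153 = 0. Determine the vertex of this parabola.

(4, 11)

Only y is squared. Complete the square in y: (y - 11)² = 8(x - 4).
Vertex (4, 11); 4p = 8 so p = 2. Opens right.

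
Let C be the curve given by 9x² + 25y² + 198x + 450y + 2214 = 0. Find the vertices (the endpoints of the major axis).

9(x² + 22x) + 25(y² + 18y) = -2214
Completing the square gives 9(x + 11)² + 25(y + 9)² = -2214 + 1089 + 2025 = 900.
Dividing both sides by 900: (x + 11)²/100 + (y + 9)²/36 = 1
Ellipse, center (-11, -9), major axis horizontal; a² = 100, b² = 36.
a = 10. Vertices at (h ± a, k).

(-21, -9) and (-1, -9)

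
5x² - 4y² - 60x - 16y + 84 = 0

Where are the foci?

Group: 5(x² - 12x) -4(y² + 4y) = -84
Complete the square: 5(x - 6)² -4(y + 2)² = -84 + 180 - 16 = 80
Divide by 80: (x - 6)²/16 - (y + 2)²/20 = 1
Hyperbola, center (6, -2), transverse axis horizontal; a² = 16, b² = 20.
c² = a² + b² = 16 + 20 = 36, so c = 6.
Foci lie on the horizontal axis through the center: (h ± c, k).

(0, -2) and (12, -2)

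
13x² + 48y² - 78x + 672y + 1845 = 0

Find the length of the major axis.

Collect terms: 13(x² - 6x) + 48(y² + 14y) = -1845
13(x - 3)² + 48(y + 7)² = -1845 + 117 + 2352 = 624
Dividing both sides by 624: (x - 3)²/48 + (y + 7)²/13 = 1
Ellipse, center (3, -7), major axis horizontal; a² = 48, b² = 13.
a² = 48 so a = 4√3; the major axis has length 2a = 8√3.

8√3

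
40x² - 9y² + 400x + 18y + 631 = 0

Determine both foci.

(-12, 1) and (2, 1)

Collect terms: 40(x² + 10x) -9(y² - 2y) = -631
Complete the square: 40(x + 5)² -9(y - 1)² = -631 + 1000 - 9 = 360
Divide by 360: (x + 5)²/9 - (y - 1)²/40 = 1
Hyperbola, center (-5, 1), transverse axis horizontal; a² = 9, b² = 40.
c² = a² + b² = 9 + 40 = 49, so c = 7.
Foci lie on the horizontal axis through the center: (h ± c, k).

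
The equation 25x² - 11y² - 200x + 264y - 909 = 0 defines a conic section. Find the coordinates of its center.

Group: 25(x² - 8x) -11(y² - 24y) = 909
Complete the square: 25(x - 4)² -11(y - 12)² = 909 + 400 - 1584 = -275
Divide by -275: (y - 12)²/25 - (x - 4)²/11 = 1
Hyperbola with center (4, 12).

(4, 12)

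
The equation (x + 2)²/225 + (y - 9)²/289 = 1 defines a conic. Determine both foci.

Center (-2, 9). The larger denominator 289 sits under the y-term, so the major axis is vertical; a² = 289, b² = 225.
c² = a² - b² = 289 - 225 = 64, so c = 8.
Foci lie on the vertical axis through the center: (h, k ± c).

(-2, 1) and (-2, 17)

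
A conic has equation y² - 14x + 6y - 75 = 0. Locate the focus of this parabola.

Only y is squared. Complete the square in y: (y + 3)² = 14(x + 6).
Vertex (-6, -3); 4p = 14 so p = 7/2. Opens right.
Focus is p units from the vertex along the axis: (h + p, k).

(-5/2, -3)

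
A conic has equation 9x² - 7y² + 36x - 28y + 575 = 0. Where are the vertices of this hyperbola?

Collect terms: 9(x² + 4x) -7(y² + 4y) = -575
Complete the square in x and y: 9(x + 2)² -7(y + 2)² = -575 + 36 - 28 = -567
Dividing both sides by -567: (y + 2)²/81 - (x + 2)²/63 = 1
Hyperbola, center (-2, -2), transverse axis vertical; a² = 81, b² = 63.
a = 9. Vertices at (h, k ± a).

(-2, -11) and (-2, 7)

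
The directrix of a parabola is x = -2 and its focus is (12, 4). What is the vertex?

The vertex is the midpoint between the focus and the directrix along the axis of symmetry.
Axis is horizontal (directrix is vertical). Vertex x-coordinate = (12 + (-2))/2 = 5; y-coordinate = 4.

(5, 4)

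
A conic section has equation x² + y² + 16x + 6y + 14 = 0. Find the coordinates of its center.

(-8, -3)

Group the x- and y-terms: (x² + 16x) + (y² + 6y) = -14
Complete the square: (x + 8)² + (y + 3)² = -14 + 64 + 9 = 59
So (x + 8)² + (y + 3)² = 59.
Circle centered at (-8, -3) with r² = 59.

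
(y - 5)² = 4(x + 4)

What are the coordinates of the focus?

Vertex (-4, 5); 4p = 4 so p = 1. Opens right.
Focus is p units from the vertex along the axis: (h + p, k).

(-3, 5)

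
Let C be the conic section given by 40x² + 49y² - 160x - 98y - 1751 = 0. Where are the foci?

Group the x- and y-terms: 40(x² - 4x) + 49(y² - 2y) = 1751
Completing the square gives 40(x - 2)² + 49(y - 1)² = 1751 + 160 + 49 = 1960.
Divide through by 1960 to get (x - 2)²/49 + (y - 1)²/40 = 1.
Ellipse, center (2, 1), major axis horizontal; a² = 49, b² = 40.
c² = a² - b² = 49 - 40 = 9, so c = 3.
Foci lie on the horizontal axis through the center: (h ± c, k).

(-1, 1) and (5, 1)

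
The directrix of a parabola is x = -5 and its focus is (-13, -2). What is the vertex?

(-9, -2)

The vertex is the midpoint between the focus and the directrix along the axis of symmetry.
Axis is horizontal (directrix is vertical). Vertex x-coordinate = (-13 + (-5))/2 = -9; y-coordinate = -2.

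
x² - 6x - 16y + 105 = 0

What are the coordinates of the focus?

Only x is squared. Complete the square in x: (x - 3)² = 16(y - 6).
Vertex (3, 6); 4p = 16 so p = 4. Opens up.
Focus is p units from the vertex along the axis: (h, k + p).

(3, 10)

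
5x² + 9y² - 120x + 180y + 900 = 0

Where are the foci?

Rearranging, 5(x² - 24x) + 9(y² + 20y) = -900.
5(x - 12)² + 9(y + 10)² = -900 + 720 + 900 = 720
Divide by 720: (x - 12)²/144 + (y + 10)²/80 = 1
Ellipse, center (12, -10), major axis horizontal; a² = 144, b² = 80.
c² = a² - b² = 144 - 80 = 64, so c = 8.
Foci lie on the horizontal axis through the center: (h ± c, k).

(4, -10) and (20, -10)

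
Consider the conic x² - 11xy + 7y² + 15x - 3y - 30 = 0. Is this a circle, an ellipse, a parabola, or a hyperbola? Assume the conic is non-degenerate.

A = 1, B = -11, C = 7.
Discriminant B² − 4AC = (-11)² − 4·1·7 = 93.
B² − 4AC > 0 ⇒ hyperbola.

hyperbola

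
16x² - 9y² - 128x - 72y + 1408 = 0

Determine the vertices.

(4, -16) and (4, 8)

16(x² - 8x) -9(y² + 8y) = -1408
16(x - 4)² -9(y + 4)² = -1408 + 256 - 144 = -1296
Divide through by -1296 to get (y + 4)²/144 - (x - 4)²/81 = 1.
Hyperbola, center (4, -4), transverse axis vertical; a² = 144, b² = 81.
a = 12. Vertices at (h, k ± a).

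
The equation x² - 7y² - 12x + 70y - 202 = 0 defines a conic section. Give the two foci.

(x² - 12x) -7(y² - 10y) = 202
Completing the square gives (x - 6)² -7(y - 5)² = 202 + 36 - 175 = 63.
Dividing both sides by 63: (x - 6)²/63 - (y - 5)²/9 = 1
Hyperbola, center (6, 5), transverse axis horizontal; a² = 63, b² = 9.
c² = a² + b² = 63 + 9 = 72, so c = 6√2.
Foci lie on the horizontal axis through the center: (h ± c, k).

(6 - 6√2, 5) and (6 + 6√2, 5)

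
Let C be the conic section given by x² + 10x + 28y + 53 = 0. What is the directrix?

Only x is squared. Complete the square in x: (x + 5)² = -28(y + 1).
Vertex (-5, -1); 4p = -28 so p = -7. Opens down.
Directrix is the horizontal line y = k − p = -1 − (-7) = 6.

y = 6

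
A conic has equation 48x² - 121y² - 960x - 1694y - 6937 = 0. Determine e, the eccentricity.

Rearranging, 48(x² - 20x) -121(y² + 14y) = 6937.
Complete the square in x and y: 48(x - 10)² -121(y + 7)² = 6937 + 4800 - 5929 = 5808
Divide through by 5808 to get (x - 10)²/121 - (y + 7)²/48 = 1.
Hyperbola, center (10, -7), transverse axis horizontal; a² = 121, b² = 48.
c² = a² + b² = 169, so c = 13.
e = c/a = 13/11.

e = 13/11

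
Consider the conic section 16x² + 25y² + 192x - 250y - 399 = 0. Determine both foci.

Collect terms: 16(x² + 12x) + 25(y² - 10y) = 399
Complete the square: 16(x + 6)² + 25(y - 5)² = 399 + 576 + 625 = 1600
Dividing both sides by 1600: (x + 6)²/100 + (y - 5)²/64 = 1
Ellipse, center (-6, 5), major axis horizontal; a² = 100, b² = 64.
c² = a² - b² = 100 - 64 = 36, so c = 6.
Foci lie on the horizontal axis through the center: (h ± c, k).

(-12, 5) and (0, 5)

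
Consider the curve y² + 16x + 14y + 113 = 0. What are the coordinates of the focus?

(-8, -7)

Only y is squared. Complete the square in y: (y + 7)² = -16(x + 4).
Vertex (-4, -7); 4p = -16 so p = -4. Opens left.
Focus is p units from the vertex along the axis: (h + p, k).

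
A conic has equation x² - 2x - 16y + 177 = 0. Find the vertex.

(1, 11)

Only x is squared. Complete the square in x: (x - 1)² = 16(y - 11).
Vertex (1, 11); 4p = 16 so p = 4. Opens up.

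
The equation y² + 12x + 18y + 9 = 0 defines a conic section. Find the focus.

(3, -9)

Only y is squared. Complete the square in y: (y + 9)² = -12(x - 6).
Vertex (6, -9); 4p = -12 so p = -3. Opens left.
Focus is p units from the vertex along the axis: (h + p, k).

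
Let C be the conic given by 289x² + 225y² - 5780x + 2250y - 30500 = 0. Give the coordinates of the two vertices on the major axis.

289(x² - 20x) + 225(y² + 10y) = 30500
Complete the square: 289(x - 10)² + 225(y + 5)² = 30500 + 28900 + 5625 = 65025
Dividing both sides by 65025: (x - 10)²/225 + (y + 5)²/289 = 1
Ellipse, center (10, -5), major axis vertical; a² = 289, b² = 225.
a = 17. Vertices at (h, k ± a).

(10, -22) and (10, 12)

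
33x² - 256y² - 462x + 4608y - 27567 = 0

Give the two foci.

(-10, 9) and (24, 9)

Group: 33(x² - 14x) -256(y² - 18y) = 27567
Complete the square: 33(x - 7)² -256(y - 9)² = 27567 + 1617 - 20736 = 8448
Divide through by 8448 to get (x - 7)²/256 - (y - 9)²/33 = 1.
Hyperbola, center (7, 9), transverse axis horizontal; a² = 256, b² = 33.
c² = a² + b² = 256 + 33 = 289, so c = 17.
Foci lie on the horizontal axis through the center: (h ± c, k).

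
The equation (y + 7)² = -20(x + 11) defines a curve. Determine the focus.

Vertex (-11, -7); 4p = -20 so p = -5. Opens left.
Focus is p units from the vertex along the axis: (h + p, k).

(-16, -7)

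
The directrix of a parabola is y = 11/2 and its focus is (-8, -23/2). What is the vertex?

The vertex is the midpoint between the focus and the directrix along the axis of symmetry.
Axis is vertical (directrix is horizontal). Vertex y-coordinate = (-23/2 + 11/2)/2 = -3; x-coordinate = -8.

(-8, -3)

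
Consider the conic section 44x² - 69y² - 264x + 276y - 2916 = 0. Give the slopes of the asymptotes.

Group the x- and y-terms: 44(x² - 6x) -69(y² - 4y) = 2916
Complete the square: 44(x - 3)² -69(y - 2)² = 2916 + 396 - 276 = 3036
Divide through by 3036 to get (x - 3)²/69 - (y - 2)²/44 = 1.
Hyperbola, center (3, 2), transverse axis horizontal; a² = 69, b² = 44.
For a horizontal hyperbola the asymptotes have slope ±b/a.
Here that is ±2√11/√69 = ±2√759/69.

2√759/69 and -2√759/69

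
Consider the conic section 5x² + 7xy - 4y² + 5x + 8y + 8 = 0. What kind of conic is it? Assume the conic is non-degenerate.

hyperbola

A = 5, B = 7, C = -4.
Discriminant B² − 4AC = 7² − 4·5·(-4) = 129.
B² − 4AC > 0 ⇒ hyperbola.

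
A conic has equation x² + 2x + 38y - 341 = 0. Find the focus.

Only x is squared. Complete the square in x: (x + 1)² = -38(y - 9).
Vertex (-1, 9); 4p = -38 so p = -19/2. Opens down.
Focus is p units from the vertex along the axis: (h, k + p).

(-1, -1/2)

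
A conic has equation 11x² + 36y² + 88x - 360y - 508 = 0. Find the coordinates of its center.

(-4, 5)

11(x² + 8x) + 36(y² - 10y) = 508
Complete the square: 11(x + 4)² + 36(y - 5)² = 508 + 176 + 900 = 1584
Divide through by 1584 to get (x + 4)²/144 + (y - 5)²/44 = 1.
Ellipse with center (-4, 5).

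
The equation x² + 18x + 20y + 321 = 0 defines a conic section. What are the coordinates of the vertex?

(-9, -12)

Only x is squared. Complete the square in x: (x + 9)² = -20(y + 12).
Vertex (-9, -12); 4p = -20 so p = -5. Opens down.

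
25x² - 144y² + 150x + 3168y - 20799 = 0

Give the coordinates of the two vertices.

(-15, 11) and (9, 11)

Group the x- and y-terms: 25(x² + 6x) -144(y² - 22y) = 20799
Complete the square: 25(x + 3)² -144(y - 11)² = 20799 + 225 - 17424 = 3600
Dividing both sides by 3600: (x + 3)²/144 - (y - 11)²/25 = 1
Hyperbola, center (-3, 11), transverse axis horizontal; a² = 144, b² = 25.
a = 12. Vertices at (h ± a, k).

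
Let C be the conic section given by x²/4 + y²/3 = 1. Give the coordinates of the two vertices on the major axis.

(-2, 0) and (2, 0)

Center (0, 0). The larger denominator 4 sits under the x-term, so the major axis is horizontal; a² = 4, b² = 3.
a = 2. Vertices at (h ± a, k).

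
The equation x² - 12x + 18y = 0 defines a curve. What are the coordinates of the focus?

(6, -5/2)

Only x is squared. Complete the square in x: (x - 6)² = -18(y - 2).
Vertex (6, 2); 4p = -18 so p = -9/2. Opens down.
Focus is p units from the vertex along the axis: (h, k + p).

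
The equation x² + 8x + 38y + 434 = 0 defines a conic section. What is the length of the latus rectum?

Only x is squared. Complete the square in x: (x + 4)² = -38(y + 11).
Vertex (-4, -11); 4p = -38 so p = -19/2. Opens down.
Latus rectum length = |4p| = 38.

38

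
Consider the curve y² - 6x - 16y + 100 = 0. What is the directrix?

Only y is squared. Complete the square in y: (y - 8)² = 6(x - 6).
Vertex (6, 8); 4p = 6 so p = 3/2. Opens right.
Directrix is the vertical line x = h − p = 6 − (3/2) = 9/2.

x = 9/2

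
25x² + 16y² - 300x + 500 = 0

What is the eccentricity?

Group: 25(x² - 12x) + 16y² = -500
Completing the square gives 25(x - 6)² + 16y² = -500 + 900 + 0 = 400.
Dividing both sides by 400: (x - 6)²/16 + y²/25 = 1
Ellipse, center (6, 0), major axis vertical; a² = 25, b² = 16.
c² = a² - b² = 9, so c = 3.
e = c/a = 3/5.

e = 3/5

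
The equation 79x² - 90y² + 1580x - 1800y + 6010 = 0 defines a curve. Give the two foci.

(-10, -23) and (-10, 3)

Group the x- and y-terms: 79(x² + 20x) -90(y² + 20y) = -6010
Complete the square: 79(x + 10)² -90(y + 10)² = -6010 + 7900 - 9000 = -7110
Divide through by -7110 to get (y + 10)²/79 - (x + 10)²/90 = 1.
Hyperbola, center (-10, -10), transverse axis vertical; a² = 79, b² = 90.
c² = a² + b² = 79 + 90 = 169, so c = 13.
Foci lie on the vertical axis through the center: (h, k ± c).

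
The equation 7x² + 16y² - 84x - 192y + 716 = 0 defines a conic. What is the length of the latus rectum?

Collect terms: 7(x² - 12x) + 16(y² - 12y) = -716
7(x - 6)² + 16(y - 6)² = -716 + 252 + 576 = 112
Divide by 112: (x - 6)²/16 + (y - 6)²/7 = 1
Ellipse, center (6, 6), major axis horizontal; a² = 16, b² = 7.
Latus rectum length = 2b²/a = 2·7/4 = 7/2.

7/2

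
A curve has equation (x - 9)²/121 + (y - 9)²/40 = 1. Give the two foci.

(0, 9) and (18, 9)

Center (9, 9). The larger denominator 121 sits under the x-term, so the major axis is horizontal; a² = 121, b² = 40.
c² = a² - b² = 121 - 40 = 81, so c = 9.
Foci lie on the horizontal axis through the center: (h ± c, k).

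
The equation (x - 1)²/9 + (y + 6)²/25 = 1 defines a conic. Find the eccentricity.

e = 4/5

Center (1, -6). The larger denominator 25 sits under the y-term, so the major axis is vertical; a² = 25, b² = 9.
c² = a² - b² = 16, so c = 4.
e = c/a = 4/5.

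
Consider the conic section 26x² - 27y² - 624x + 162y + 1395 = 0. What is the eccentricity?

Group: 26(x² - 24x) -27(y² - 6y) = -1395
26(x - 12)² -27(y - 3)² = -1395 + 3744 - 243 = 2106
Divide by 2106: (x - 12)²/81 - (y - 3)²/78 = 1
Hyperbola, center (12, 3), transverse axis horizontal; a² = 81, b² = 78.
c² = a² + b² = 159, so c = √159.
e = c/a = √159/9.

e = √159/9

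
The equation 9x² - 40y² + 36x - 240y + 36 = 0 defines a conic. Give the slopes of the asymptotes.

Group: 9(x² + 4x) -40(y² + 6y) = -36
9(x + 2)² -40(y + 3)² = -36 + 36 - 360 = -360
Divide by -360: (y + 3)²/9 - (x + 2)²/40 = 1
Hyperbola, center (-2, -3), transverse axis vertical; a² = 9, b² = 40.
For a vertical hyperbola the asymptotes have slope ±a/b.
Here that is ±3/2√10 = ±3√10/20.

3√10/20 and -3√10/20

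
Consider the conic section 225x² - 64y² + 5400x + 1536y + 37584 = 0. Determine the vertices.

Collect terms: 225(x² + 24x) -64(y² - 24y) = -37584
225(x + 12)² -64(y - 12)² = -37584 + 32400 - 9216 = -14400
Divide by -14400: (y - 12)²/225 - (x + 12)²/64 = 1
Hyperbola, center (-12, 12), transverse axis vertical; a² = 225, b² = 64.
a = 15. Vertices at (h, k ± a).

(-12, -3) and (-12, 27)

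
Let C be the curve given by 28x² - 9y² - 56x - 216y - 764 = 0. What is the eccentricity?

Collect terms: 28(x² - 2x) -9(y² + 24y) = 764
Complete the square in x and y: 28(x - 1)² -9(y + 12)² = 764 + 28 - 1296 = -504
Dividing both sides by -504: (y + 12)²/56 - (x - 1)²/18 = 1
Hyperbola, center (1, -12), transverse axis vertical; a² = 56, b² = 18.
c² = a² + b² = 74, so c = √74.
e = c/a = √74/2√14 = √259/14.

e = √259/14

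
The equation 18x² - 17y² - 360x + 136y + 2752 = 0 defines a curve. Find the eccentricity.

e = √70/6

Rearranging, 18(x² - 20x) -17(y² - 8y) = -2752.
Complete the square: 18(x - 10)² -17(y - 4)² = -2752 + 1800 - 272 = -1224
Divide through by -1224 to get (y - 4)²/72 - (x - 10)²/68 = 1.
Hyperbola, center (10, 4), transverse axis vertical; a² = 72, b² = 68.
c² = a² + b² = 140, so c = 2√35.
e = c/a = 2√35/6√2 = √70/6.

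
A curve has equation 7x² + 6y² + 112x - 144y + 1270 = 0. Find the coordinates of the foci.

Collect terms: 7(x² + 16x) + 6(y² - 24y) = -1270
Completing the square gives 7(x + 8)² + 6(y - 12)² = -1270 + 448 + 864 = 42.
Divide by 42: (x + 8)²/6 + (y - 12)²/7 = 1
Ellipse, center (-8, 12), major axis vertical; a² = 7, b² = 6.
c² = a² - b² = 7 - 6 = 1, so c = 1.
Foci lie on the vertical axis through the center: (h, k ± c).

(-8, 11) and (-8, 13)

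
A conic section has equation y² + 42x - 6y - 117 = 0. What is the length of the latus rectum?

Only y is squared. Complete the square in y: (y - 3)² = -42(x - 3).
Vertex (3, 3); 4p = -42 so p = -21/2. Opens left.
Latus rectum length = |4p| = 42.

42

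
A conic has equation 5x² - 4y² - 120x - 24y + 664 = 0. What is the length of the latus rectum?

Group: 5(x² - 24x) -4(y² + 6y) = -664
5(x - 12)² -4(y + 3)² = -664 + 720 - 36 = 20
Divide by 20: (x - 12)²/4 - (y + 3)²/5 = 1
Hyperbola, center (12, -3), transverse axis horizontal; a² = 4, b² = 5.
Latus rectum length = 2b²/a = 2·5/2 = 5.

5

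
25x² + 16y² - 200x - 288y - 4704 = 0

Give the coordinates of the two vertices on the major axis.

Rearranging, 25(x² - 8x) + 16(y² - 18y) = 4704.
Completing the square gives 25(x - 4)² + 16(y - 9)² = 4704 + 400 + 1296 = 6400.
Divide by 6400: (x - 4)²/256 + (y - 9)²/400 = 1
Ellipse, center (4, 9), major axis vertical; a² = 400, b² = 256.
a = 20. Vertices at (h, k ± a).

(4, -11) and (4, 29)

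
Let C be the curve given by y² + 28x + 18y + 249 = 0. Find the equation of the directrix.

x = 1

Only y is squared. Complete the square in y: (y + 9)² = -28(x + 6).
Vertex (-6, -9); 4p = -28 so p = -7. Opens left.
Directrix is the vertical line x = h − p = -6 − (-7) = 1.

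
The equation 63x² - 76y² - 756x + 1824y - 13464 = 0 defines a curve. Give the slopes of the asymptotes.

3√133/38 and -3√133/38

Rearranging, 63(x² - 12x) -76(y² - 24y) = 13464.
63(x - 6)² -76(y - 12)² = 13464 + 2268 - 10944 = 4788
Dividing both sides by 4788: (x - 6)²/76 - (y - 12)²/63 = 1
Hyperbola, center (6, 12), transverse axis horizontal; a² = 76, b² = 63.
For a horizontal hyperbola the asymptotes have slope ±b/a.
Here that is ±3√7/2√19 = ±3√133/38.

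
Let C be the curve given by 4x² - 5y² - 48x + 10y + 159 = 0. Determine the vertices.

(6, -1) and (6, 3)

Group: 4(x² - 12x) -5(y² - 2y) = -159
4(x - 6)² -5(y - 1)² = -159 + 144 - 5 = -20
Divide through by -20 to get (y - 1)²/4 - (x - 6)²/5 = 1.
Hyperbola, center (6, 1), transverse axis vertical; a² = 4, b² = 5.
a = 2. Vertices at (h, k ± a).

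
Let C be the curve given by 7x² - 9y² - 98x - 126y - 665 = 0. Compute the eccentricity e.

e = 4/3

7(x² - 14x) -9(y² + 14y) = 665
Completing the square gives 7(x - 7)² -9(y + 7)² = 665 + 343 - 441 = 567.
Divide through by 567 to get (x - 7)²/81 - (y + 7)²/63 = 1.
Hyperbola, center (7, -7), transverse axis horizontal; a² = 81, b² = 63.
c² = a² + b² = 144, so c = 12.
e = c/a = 12/9 = 4/3.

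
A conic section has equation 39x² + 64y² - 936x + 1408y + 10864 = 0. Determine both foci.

Rearranging, 39(x² - 24x) + 64(y² + 22y) = -10864.
39(x - 12)² + 64(y + 11)² = -10864 + 5616 + 7744 = 2496
Dividing both sides by 2496: (x - 12)²/64 + (y + 11)²/39 = 1
Ellipse, center (12, -11), major axis horizontal; a² = 64, b² = 39.
c² = a² - b² = 64 - 39 = 25, so c = 5.
Foci lie on the horizontal axis through the center: (h ± c, k).

(7, -11) and (17, -11)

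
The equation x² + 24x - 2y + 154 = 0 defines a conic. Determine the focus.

(-12, 11/2)

Only x is squared. Complete the square in x: (x + 12)² = 2(y - 5).
Vertex (-12, 5); 4p = 2 so p = 1/2. Opens up.
Focus is p units from the vertex along the axis: (h, k + p).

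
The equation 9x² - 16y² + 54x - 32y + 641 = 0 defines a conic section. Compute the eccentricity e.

Group: 9(x² + 6x) -16(y² + 2y) = -641
Complete the square in x and y: 9(x + 3)² -16(y + 1)² = -641 + 81 - 16 = -576
Divide by -576: (y + 1)²/36 - (x + 3)²/64 = 1
Hyperbola, center (-3, -1), transverse axis vertical; a² = 36, b² = 64.
c² = a² + b² = 100, so c = 10.
e = c/a = 10/6 = 5/3.

e = 5/3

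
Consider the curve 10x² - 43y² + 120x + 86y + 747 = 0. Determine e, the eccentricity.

Collect terms: 10(x² + 12x) -43(y² - 2y) = -747
Complete the square in x and y: 10(x + 6)² -43(y - 1)² = -747 + 360 - 43 = -430
Dividing both sides by -430: (y - 1)²/10 - (x + 6)²/43 = 1
Hyperbola, center (-6, 1), transverse axis vertical; a² = 10, b² = 43.
c² = a² + b² = 53, so c = √53.
e = c/a = √53/√10 = √530/10.

e = √530/10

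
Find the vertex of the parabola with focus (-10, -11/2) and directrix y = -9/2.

The vertex is the midpoint between the focus and the directrix along the axis of symmetry.
Axis is vertical (directrix is horizontal). Vertex y-coordinate = (-11/2 + (-9/2))/2 = -5; x-coordinate = -10.

(-10, -5)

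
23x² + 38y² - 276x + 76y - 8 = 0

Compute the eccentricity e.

e = √570/38

Group: 23(x² - 12x) + 38(y² + 2y) = 8
Completing the square gives 23(x - 6)² + 38(y + 1)² = 8 + 828 + 38 = 874.
Divide by 874: (x - 6)²/38 + (y + 1)²/23 = 1
Ellipse, center (6, -1), major axis horizontal; a² = 38, b² = 23.
c² = a² - b² = 15, so c = √15.
e = c/a = √15/√38 = √570/38.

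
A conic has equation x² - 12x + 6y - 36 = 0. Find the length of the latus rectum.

Only x is squared. Complete the square in x: (x - 6)² = -6(y - 12).
Vertex (6, 12); 4p = -6 so p = -3/2. Opens down.
Latus rectum length = |4p| = 6.

6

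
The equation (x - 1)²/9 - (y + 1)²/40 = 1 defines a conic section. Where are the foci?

Center (1, -1). The positive term is the x-term, so the transverse axis is horizontal; a² = 9, b² = 40.
c² = a² + b² = 9 + 40 = 49, so c = 7.
Foci lie on the horizontal axis through the center: (h ± c, k).

(-6, -1) and (8, -1)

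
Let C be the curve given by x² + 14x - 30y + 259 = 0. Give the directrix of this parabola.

Only x is squared. Complete the square in x: (x + 7)² = 30(y - 7).
Vertex (-7, 7); 4p = 30 so p = 15/2. Opens up.
Directrix is the horizontal line y = k − p = 7 − (15/2) = -1/2.

y = -1/2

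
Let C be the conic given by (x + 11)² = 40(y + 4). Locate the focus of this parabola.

(-11, 6)

Vertex (-11, -4); 4p = 40 so p = 10. Opens up.
Focus is p units from the vertex along the axis: (h, k + p).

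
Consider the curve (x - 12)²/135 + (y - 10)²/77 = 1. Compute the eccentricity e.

e = √870/45

Center (12, 10). The larger denominator 135 sits under the x-term, so the major axis is horizontal; a² = 135, b² = 77.
c² = a² - b² = 58, so c = √58.
e = c/a = √58/3√15 = √870/45.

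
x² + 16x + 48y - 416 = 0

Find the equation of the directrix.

y = 22

Only x is squared. Complete the square in x: (x + 8)² = -48(y - 10).
Vertex (-8, 10); 4p = -48 so p = -12. Opens down.
Directrix is the horizontal line y = k − p = 10 − (-12) = 22.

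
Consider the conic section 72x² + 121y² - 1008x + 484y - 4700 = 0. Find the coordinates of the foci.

(0, -2) and (14, -2)

Collect terms: 72(x² - 14x) + 121(y² + 4y) = 4700
Complete the square in x and y: 72(x - 7)² + 121(y + 2)² = 4700 + 3528 + 484 = 8712
Dividing both sides by 8712: (x - 7)²/121 + (y + 2)²/72 = 1
Ellipse, center (7, -2), major axis horizontal; a² = 121, b² = 72.
c² = a² - b² = 121 - 72 = 49, so c = 7.
Foci lie on the horizontal axis through the center: (h ± c, k).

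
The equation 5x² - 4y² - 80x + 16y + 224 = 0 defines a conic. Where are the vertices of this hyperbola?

(4, 2) and (12, 2)

Group the x- and y-terms: 5(x² - 16x) -4(y² - 4y) = -224
Complete the square in x and y: 5(x - 8)² -4(y - 2)² = -224 + 320 - 16 = 80
Divide by 80: (x - 8)²/16 - (y - 2)²/20 = 1
Hyperbola, center (8, 2), transverse axis horizontal; a² = 16, b² = 20.
a = 4. Vertices at (h ± a, k).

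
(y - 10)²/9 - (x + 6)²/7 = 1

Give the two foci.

Center (-6, 10). The positive term is the y-term, so the transverse axis is vertical; a² = 9, b² = 7.
c² = a² + b² = 9 + 7 = 16, so c = 4.
Foci lie on the vertical axis through the center: (h, k ± c).

(-6, 6) and (-6, 14)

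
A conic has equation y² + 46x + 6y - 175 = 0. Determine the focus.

(-15/2, -3)

Only y is squared. Complete the square in y: (y + 3)² = -46(x - 4).
Vertex (4, -3); 4p = -46 so p = -23/2. Opens left.
Focus is p units from the vertex along the axis: (h + p, k).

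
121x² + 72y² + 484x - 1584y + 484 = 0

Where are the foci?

(-2, 4) and (-2, 18)

Collect terms: 121(x² + 4x) + 72(y² - 22y) = -484
Complete the square: 121(x + 2)² + 72(y - 11)² = -484 + 484 + 8712 = 8712
Dividing both sides by 8712: (x + 2)²/72 + (y - 11)²/121 = 1
Ellipse, center (-2, 11), major axis vertical; a² = 121, b² = 72.
c² = a² - b² = 121 - 72 = 49, so c = 7.
Foci lie on the vertical axis through the center: (h, k ± c).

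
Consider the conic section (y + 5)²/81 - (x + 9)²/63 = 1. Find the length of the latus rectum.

Center (-9, -5). The positive term is the y-term, so the transverse axis is vertical; a² = 81, b² = 63.
Latus rectum length = 2b²/a = 2·63/9 = 14.

14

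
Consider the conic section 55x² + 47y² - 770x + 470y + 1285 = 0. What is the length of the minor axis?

Group the x- and y-terms: 55(x² - 14x) + 47(y² + 10y) = -1285
55(x - 7)² + 47(y + 5)² = -1285 + 2695 + 1175 = 2585
Divide through by 2585 to get (x - 7)²/47 + (y + 5)²/55 = 1.
Ellipse, center (7, -5), major axis vertical; a² = 55, b² = 47.
b² = 47 so b = √47; the minor axis has length 2b = 2√47.

2√47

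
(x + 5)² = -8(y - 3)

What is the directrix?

y = 5

Vertex (-5, 3); 4p = -8 so p = -2. Opens down.
Directrix is the horizontal line y = k − p = 3 − (-2) = 5.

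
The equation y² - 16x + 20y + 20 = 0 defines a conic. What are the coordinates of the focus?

(-1, -10)

Only y is squared. Complete the square in y: (y + 10)² = 16(x + 5).
Vertex (-5, -10); 4p = 16 so p = 4. Opens right.
Focus is p units from the vertex along the axis: (h + p, k).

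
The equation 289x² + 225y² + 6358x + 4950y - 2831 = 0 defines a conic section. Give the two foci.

(-11, -19) and (-11, -3)

Rearranging, 289(x² + 22x) + 225(y² + 22y) = 2831.
Complete the square in x and y: 289(x + 11)² + 225(y + 11)² = 2831 + 34969 + 27225 = 65025
Divide by 65025: (x + 11)²/225 + (y + 11)²/289 = 1
Ellipse, center (-11, -11), major axis vertical; a² = 289, b² = 225.
c² = a² - b² = 289 - 225 = 64, so c = 8.
Foci lie on the vertical axis through the center: (h, k ± c).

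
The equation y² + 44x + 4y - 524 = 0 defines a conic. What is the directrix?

x = 23

Only y is squared. Complete the square in y: (y + 2)² = -44(x - 12).
Vertex (12, -2); 4p = -44 so p = -11. Opens left.
Directrix is the vertical line x = h − p = 12 − (-11) = 23.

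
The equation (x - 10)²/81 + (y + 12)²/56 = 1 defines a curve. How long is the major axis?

18

Center (10, -12). The larger denominator 81 sits under the x-term, so the major axis is horizontal; a² = 81, b² = 56.
a² = 81 so a = 9; the major axis has length 2a = 18.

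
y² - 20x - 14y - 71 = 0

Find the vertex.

(-6, 7)

Only y is squared. Complete the square in y: (y - 7)² = 20(x + 6).
Vertex (-6, 7); 4p = 20 so p = 5. Opens right.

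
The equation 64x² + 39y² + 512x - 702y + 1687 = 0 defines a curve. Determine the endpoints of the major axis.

64(x² + 8x) + 39(y² - 18y) = -1687
Complete the square in x and y: 64(x + 4)² + 39(y - 9)² = -1687 + 1024 + 3159 = 2496
Divide by 2496: (x + 4)²/39 + (y - 9)²/64 = 1
Ellipse, center (-4, 9), major axis vertical; a² = 64, b² = 39.
a = 8. Vertices at (h, k ± a).

(-4, 1) and (-4, 17)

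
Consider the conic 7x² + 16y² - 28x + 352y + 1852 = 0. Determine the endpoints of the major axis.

Group: 7(x² - 4x) + 16(y² + 22y) = -1852
7(x - 2)² + 16(y + 11)² = -1852 + 28 + 1936 = 112
Divide through by 112 to get (x - 2)²/16 + (y + 11)²/7 = 1.
Ellipse, center (2, -11), major axis horizontal; a² = 16, b² = 7.
a = 4. Vertices at (h ± a, k).

(-2, -11) and (6, -11)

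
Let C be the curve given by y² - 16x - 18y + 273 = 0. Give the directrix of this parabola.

x = 8

Only y is squared. Complete the square in y: (y - 9)² = 16(x - 12).
Vertex (12, 9); 4p = 16 so p = 4. Opens right.
Directrix is the vertical line x = h − p = 12 − (4) = 8.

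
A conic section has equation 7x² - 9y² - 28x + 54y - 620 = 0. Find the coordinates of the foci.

Rearranging, 7(x² - 4x) -9(y² - 6y) = 620.
Complete the square: 7(x - 2)² -9(y - 3)² = 620 + 28 - 81 = 567
Divide through by 567 to get (x - 2)²/81 - (y - 3)²/63 = 1.
Hyperbola, center (2, 3), transverse axis horizontal; a² = 81, b² = 63.
c² = a² + b² = 81 + 63 = 144, so c = 12.
Foci lie on the horizontal axis through the center: (h ± c, k).

(-10, 3) and (14, 3)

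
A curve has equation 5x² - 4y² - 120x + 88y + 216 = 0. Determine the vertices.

5(x² - 24x) -4(y² - 22y) = -216
5(x - 12)² -4(y - 11)² = -216 + 720 - 484 = 20
Divide through by 20 to get (x - 12)²/4 - (y - 11)²/5 = 1.
Hyperbola, center (12, 11), transverse axis horizontal; a² = 4, b² = 5.
a = 2. Vertices at (h ± a, k).

(10, 11) and (14, 11)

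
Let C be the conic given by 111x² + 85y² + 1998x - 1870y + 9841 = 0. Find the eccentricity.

Rearranging, 111(x² + 18x) + 85(y² - 22y) = -9841.
111(x + 9)² + 85(y - 11)² = -9841 + 8991 + 10285 = 9435
Divide through by 9435 to get (x + 9)²/85 + (y - 11)²/111 = 1.
Ellipse, center (-9, 11), major axis vertical; a² = 111, b² = 85.
c² = a² - b² = 26, so c = √26.
e = c/a = √26/√111 = √2886/111.

e = √2886/111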